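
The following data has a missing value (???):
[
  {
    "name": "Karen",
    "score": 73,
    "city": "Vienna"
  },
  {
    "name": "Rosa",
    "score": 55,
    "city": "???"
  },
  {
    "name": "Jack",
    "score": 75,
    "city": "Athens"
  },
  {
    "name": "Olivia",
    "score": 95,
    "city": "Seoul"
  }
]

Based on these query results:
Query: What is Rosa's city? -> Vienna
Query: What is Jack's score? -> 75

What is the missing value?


The missing value is Rosa's city
From query: Rosa's city = Vienna

ANSWER: Vienna


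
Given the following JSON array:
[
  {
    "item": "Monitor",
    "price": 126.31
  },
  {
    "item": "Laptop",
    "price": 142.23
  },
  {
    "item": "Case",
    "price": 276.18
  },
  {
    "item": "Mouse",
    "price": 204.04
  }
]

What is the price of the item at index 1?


Array index 1 -> Laptop
price = 142.23

ANSWER: 142.23


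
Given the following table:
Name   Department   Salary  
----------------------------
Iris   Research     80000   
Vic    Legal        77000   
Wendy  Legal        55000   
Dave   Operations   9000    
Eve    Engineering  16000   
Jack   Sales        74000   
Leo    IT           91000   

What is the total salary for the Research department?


Research department members:
  Iris: 80000
Total = 80000 = 80000

ANSWER: 80000


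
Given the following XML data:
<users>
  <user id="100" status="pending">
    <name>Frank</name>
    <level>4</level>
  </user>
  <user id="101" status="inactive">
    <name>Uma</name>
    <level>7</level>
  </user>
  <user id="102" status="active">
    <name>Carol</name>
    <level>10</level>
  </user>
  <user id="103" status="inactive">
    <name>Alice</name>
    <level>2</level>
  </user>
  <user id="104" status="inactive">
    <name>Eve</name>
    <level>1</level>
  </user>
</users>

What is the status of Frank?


Finding user with name = Frank
user id="100" status="pending"

ANSWER: pending


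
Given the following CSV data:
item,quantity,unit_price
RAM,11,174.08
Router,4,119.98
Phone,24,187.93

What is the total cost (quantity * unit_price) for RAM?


Row: RAM
quantity = 11
unit_price = 174.08
total = 11 * 174.08 = 1914.88

ANSWER: 1914.88


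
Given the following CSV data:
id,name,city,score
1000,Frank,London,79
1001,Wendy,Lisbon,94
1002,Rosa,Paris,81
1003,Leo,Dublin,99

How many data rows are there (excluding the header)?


Counting rows (excluding header):
Header: id,name,city,score
Data rows: 4

ANSWER: 4


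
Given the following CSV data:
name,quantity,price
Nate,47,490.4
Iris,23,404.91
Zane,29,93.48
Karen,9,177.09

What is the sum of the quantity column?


Values in 'quantity' column:
  Row 1: 47
  Row 2: 23
  Row 3: 29
  Row 4: 9
Sum = 47 + 23 + 29 + 9 = 108

ANSWER: 108


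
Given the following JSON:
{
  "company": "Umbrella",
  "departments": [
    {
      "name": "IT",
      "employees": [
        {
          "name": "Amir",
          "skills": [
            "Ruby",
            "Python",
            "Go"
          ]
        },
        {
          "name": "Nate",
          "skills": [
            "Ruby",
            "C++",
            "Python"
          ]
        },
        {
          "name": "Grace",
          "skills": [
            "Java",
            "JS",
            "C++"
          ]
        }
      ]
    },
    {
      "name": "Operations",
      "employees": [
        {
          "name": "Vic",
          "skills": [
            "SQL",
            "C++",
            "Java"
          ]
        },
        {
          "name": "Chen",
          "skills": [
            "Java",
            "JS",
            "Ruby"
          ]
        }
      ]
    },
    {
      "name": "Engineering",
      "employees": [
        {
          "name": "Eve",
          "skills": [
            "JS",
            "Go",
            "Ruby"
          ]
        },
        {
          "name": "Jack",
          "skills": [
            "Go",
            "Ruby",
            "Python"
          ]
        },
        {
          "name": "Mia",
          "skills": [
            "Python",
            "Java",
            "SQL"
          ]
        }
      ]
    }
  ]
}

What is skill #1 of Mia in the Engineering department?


Path: departments[2].employees[2].skills[0]
Value: Python

ANSWER: Python


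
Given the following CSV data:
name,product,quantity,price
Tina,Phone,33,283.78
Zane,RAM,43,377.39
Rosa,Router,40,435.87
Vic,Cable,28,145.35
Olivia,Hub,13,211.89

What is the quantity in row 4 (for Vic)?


Row 4: Vic
Column 'quantity' = 28

ANSWER: 28


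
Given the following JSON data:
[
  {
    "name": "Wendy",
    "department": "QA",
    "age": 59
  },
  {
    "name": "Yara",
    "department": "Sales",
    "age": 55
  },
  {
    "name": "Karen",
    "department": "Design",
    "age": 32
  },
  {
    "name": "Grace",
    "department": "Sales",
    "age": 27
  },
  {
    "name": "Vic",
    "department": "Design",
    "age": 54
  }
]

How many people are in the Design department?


Scanning records for department = Design
  Record 2: Karen
  Record 4: Vic
Count: 2

ANSWER: 2


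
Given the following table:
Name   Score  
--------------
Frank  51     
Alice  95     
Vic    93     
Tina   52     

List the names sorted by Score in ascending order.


Sorting by Score (ascending):
  Frank: 51
  Tina: 52
  Vic: 93
  Alice: 95


ANSWER: Frank, Tina, Vic, Alice


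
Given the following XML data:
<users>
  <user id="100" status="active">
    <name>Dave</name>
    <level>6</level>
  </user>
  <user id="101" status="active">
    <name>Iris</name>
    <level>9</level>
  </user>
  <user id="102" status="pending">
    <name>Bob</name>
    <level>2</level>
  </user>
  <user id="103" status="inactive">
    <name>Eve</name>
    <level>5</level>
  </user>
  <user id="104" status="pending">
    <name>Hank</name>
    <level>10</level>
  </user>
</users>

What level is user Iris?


Finding user: Iris
<level>9</level>

ANSWER: 9


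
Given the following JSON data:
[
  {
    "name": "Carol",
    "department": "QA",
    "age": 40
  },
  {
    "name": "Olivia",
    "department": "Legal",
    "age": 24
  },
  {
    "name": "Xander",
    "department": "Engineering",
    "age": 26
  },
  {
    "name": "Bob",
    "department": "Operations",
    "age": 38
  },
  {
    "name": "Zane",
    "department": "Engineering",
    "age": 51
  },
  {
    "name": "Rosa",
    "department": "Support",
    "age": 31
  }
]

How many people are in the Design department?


Scanning records for department = Design
  No matches found
Count: 0

ANSWER: 0


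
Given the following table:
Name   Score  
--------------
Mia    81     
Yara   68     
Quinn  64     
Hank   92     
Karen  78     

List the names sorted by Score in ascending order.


Sorting by Score (ascending):
  Quinn: 64
  Yara: 68
  Karen: 78
  Mia: 81
  Hank: 92


ANSWER: Quinn, Yara, Karen, Mia, Hank


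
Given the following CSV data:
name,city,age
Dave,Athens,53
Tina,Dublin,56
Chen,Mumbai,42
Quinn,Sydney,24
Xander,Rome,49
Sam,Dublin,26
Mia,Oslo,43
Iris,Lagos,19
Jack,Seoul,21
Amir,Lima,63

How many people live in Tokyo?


Scanning city column for 'Tokyo':
Total matches: 0

ANSWER: 0


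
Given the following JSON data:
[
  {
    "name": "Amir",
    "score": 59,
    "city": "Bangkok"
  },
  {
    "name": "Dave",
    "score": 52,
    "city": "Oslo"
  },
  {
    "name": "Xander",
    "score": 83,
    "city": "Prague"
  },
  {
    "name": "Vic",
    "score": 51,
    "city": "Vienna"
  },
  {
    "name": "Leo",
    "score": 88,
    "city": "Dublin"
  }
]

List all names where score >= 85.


Filtering records where score >= 85:
  Amir (score=59) -> no
  Dave (score=52) -> no
  Xander (score=83) -> no
  Vic (score=51) -> no
  Leo (score=88) -> YES


ANSWER: Leo


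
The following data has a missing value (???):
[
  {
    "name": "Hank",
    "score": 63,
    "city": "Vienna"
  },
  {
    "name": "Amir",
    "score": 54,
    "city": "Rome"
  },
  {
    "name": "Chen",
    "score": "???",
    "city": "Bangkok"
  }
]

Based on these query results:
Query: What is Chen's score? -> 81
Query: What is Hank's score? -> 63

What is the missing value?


The missing value is Chen's score
From query: Chen's score = 81

ANSWER: 81


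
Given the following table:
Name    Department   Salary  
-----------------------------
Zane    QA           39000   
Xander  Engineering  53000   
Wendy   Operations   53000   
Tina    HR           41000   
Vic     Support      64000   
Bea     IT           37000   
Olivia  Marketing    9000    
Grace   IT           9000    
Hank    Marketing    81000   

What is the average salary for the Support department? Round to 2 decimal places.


Support department members:
  Vic: 64000
Sum = 64000
Count = 1
Average = 64000 / 1 = 64000.00

ANSWER: 64000.00


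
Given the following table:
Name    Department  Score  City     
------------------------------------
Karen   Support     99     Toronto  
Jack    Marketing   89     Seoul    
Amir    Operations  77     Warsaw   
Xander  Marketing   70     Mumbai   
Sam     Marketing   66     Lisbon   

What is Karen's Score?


Row 1: Karen
Score = 99

ANSWER: 99


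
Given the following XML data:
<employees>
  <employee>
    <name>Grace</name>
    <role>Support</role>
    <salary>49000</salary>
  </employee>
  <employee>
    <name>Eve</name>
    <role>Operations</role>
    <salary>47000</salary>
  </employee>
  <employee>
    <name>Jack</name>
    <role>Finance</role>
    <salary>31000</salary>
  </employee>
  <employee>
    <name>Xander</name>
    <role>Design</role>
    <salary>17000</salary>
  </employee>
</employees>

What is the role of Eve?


Searching for <employee> with <name>Eve</name>
Found at position 2
<role>Operations</role>

ANSWER: Operations


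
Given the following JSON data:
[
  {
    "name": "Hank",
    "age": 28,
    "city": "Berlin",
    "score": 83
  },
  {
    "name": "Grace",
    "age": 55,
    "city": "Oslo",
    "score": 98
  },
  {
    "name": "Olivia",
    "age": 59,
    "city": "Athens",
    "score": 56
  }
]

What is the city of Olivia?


Looking up record where name = Olivia
Record index: 2
Field 'city' = Athens

ANSWER: Athens


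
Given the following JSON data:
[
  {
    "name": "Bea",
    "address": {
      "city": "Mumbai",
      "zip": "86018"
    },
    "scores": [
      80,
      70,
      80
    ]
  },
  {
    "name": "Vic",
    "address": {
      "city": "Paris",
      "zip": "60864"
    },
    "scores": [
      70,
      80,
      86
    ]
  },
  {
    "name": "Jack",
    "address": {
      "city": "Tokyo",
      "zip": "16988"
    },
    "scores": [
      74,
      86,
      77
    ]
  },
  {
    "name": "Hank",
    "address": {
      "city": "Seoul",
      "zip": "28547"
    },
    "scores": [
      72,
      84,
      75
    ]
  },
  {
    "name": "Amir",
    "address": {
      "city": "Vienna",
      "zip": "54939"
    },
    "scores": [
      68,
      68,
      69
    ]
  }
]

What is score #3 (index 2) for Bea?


Path: records[0].scores[2]
Value: 80

ANSWER: 80


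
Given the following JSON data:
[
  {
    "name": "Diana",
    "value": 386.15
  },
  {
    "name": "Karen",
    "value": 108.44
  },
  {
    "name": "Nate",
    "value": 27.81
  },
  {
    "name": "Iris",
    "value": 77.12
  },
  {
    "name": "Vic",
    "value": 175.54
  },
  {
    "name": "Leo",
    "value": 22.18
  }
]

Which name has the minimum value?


Comparing values:
  Diana: 386.15
  Karen: 108.44
  Nate: 27.81
  Iris: 77.12
  Vic: 175.54
  Leo: 22.18
Minimum: Leo (22.18)

ANSWER: Leo


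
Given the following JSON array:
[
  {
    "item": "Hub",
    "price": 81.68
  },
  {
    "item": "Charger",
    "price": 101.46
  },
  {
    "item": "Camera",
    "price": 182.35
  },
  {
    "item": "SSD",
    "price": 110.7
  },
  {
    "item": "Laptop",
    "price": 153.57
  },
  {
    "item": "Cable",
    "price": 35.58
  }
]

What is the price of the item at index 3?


Array index 3 -> SSD
price = 110.7

ANSWER: 110.7


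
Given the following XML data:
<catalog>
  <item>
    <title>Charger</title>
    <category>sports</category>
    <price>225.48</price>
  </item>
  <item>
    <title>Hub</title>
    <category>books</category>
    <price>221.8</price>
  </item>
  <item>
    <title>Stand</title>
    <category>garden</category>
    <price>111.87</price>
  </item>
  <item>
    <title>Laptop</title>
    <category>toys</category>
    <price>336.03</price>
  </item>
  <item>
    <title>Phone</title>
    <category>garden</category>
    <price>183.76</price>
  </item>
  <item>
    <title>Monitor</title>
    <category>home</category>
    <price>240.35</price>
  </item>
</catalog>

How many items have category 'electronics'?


Scanning <item> elements for <category>electronics</category>:
Count: 0

ANSWER: 0


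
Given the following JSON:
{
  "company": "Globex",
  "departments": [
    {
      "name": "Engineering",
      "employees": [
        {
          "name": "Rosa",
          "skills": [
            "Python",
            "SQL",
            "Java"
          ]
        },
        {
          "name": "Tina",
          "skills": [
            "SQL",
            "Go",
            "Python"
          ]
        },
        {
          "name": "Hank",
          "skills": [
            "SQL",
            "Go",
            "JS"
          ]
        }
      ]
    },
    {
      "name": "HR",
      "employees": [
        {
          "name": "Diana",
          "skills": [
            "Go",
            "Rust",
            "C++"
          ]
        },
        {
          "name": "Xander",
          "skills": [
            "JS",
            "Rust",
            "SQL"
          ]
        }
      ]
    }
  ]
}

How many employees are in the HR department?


Path: departments[1].employees
Count: 2

ANSWER: 2


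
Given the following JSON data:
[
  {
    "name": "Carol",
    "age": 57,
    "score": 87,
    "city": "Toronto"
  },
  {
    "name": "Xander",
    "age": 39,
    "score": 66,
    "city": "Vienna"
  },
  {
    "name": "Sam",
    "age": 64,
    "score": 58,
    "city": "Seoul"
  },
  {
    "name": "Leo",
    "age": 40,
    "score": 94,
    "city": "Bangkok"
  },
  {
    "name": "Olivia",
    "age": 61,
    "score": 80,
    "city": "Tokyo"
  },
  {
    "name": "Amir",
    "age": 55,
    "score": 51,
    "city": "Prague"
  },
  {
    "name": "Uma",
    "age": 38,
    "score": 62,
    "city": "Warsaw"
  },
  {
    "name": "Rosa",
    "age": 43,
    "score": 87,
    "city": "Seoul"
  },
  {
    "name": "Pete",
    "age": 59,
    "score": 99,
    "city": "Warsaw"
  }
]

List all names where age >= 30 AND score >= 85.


Checking both conditions:
  Carol (age=57, score=87) -> YES
  Xander (age=39, score=66) -> no
  Sam (age=64, score=58) -> no
  Leo (age=40, score=94) -> YES
  Olivia (age=61, score=80) -> no
  Amir (age=55, score=51) -> no
  Uma (age=38, score=62) -> no
  Rosa (age=43, score=87) -> YES
  Pete (age=59, score=99) -> YES


ANSWER: Carol, Leo, Rosa, Pete


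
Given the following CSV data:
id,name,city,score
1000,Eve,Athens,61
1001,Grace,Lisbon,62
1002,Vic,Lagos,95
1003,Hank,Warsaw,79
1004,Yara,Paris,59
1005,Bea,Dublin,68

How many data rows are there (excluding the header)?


Counting rows (excluding header):
Header: id,name,city,score
Data rows: 6

ANSWER: 6


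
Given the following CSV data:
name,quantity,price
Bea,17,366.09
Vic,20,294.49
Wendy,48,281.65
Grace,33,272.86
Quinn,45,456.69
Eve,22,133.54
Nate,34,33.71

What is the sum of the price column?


Values in 'price' column:
  Row 1: 366.09
  Row 2: 294.49
  Row 3: 281.65
  Row 4: 272.86
  Row 5: 456.69
  Row 6: 133.54
  Row 7: 33.71
Sum = 366.09 + 294.49 + 281.65 + 272.86 + 456.69 + 133.54 + 33.71 = 1839.03

ANSWER: 1839.03


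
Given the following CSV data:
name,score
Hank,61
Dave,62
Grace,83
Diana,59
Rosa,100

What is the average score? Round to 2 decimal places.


Scores: 61, 62, 83, 59, 100
Sum = 365
Count = 5
Average = 365 / 5 = 73.00

ANSWER: 73.00


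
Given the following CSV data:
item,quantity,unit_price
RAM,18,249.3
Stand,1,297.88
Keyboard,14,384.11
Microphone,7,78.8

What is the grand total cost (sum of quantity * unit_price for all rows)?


Computing row totals:
  RAM: 18 * 249.3 = 4487.4
  Stand: 1 * 297.88 = 297.88
  Keyboard: 14 * 384.11 = 5377.54
  Microphone: 7 * 78.8 = 551.6
Grand total = 4487.4 + 297.88 + 5377.54 + 551.6 = 10714.42

ANSWER: 10714.42


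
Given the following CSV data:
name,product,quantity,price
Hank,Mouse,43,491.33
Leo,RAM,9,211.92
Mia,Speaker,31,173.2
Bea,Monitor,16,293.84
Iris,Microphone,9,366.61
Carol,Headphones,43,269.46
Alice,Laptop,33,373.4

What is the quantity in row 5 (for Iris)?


Row 5: Iris
Column 'quantity' = 9

ANSWER: 9


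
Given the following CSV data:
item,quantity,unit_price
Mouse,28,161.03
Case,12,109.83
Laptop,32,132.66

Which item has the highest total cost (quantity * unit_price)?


Computing row totals:
  Mouse: 4508.84
  Case: 1317.96
  Laptop: 4245.12
Maximum: Mouse (4508.84)

ANSWER: Mouse


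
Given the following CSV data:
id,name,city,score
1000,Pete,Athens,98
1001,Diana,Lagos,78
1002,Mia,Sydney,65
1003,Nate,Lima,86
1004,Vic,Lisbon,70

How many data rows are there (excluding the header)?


Counting rows (excluding header):
Header: id,name,city,score
Data rows: 5

ANSWER: 5


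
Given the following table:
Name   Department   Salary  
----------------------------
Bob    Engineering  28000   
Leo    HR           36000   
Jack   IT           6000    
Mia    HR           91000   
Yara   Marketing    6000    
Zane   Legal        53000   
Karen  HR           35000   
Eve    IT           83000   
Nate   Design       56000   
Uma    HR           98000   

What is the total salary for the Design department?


Design department members:
  Nate: 56000
Total = 56000 = 56000

ANSWER: 56000


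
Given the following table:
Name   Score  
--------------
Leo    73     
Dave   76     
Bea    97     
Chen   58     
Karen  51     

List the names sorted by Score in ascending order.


Sorting by Score (ascending):
  Karen: 51
  Chen: 58
  Leo: 73
  Dave: 76
  Bea: 97


ANSWER: Karen, Chen, Leo, Dave, Bea


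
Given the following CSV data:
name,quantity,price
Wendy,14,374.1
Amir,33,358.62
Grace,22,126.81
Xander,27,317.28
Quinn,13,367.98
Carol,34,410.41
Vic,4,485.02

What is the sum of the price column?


Values in 'price' column:
  Row 1: 374.1
  Row 2: 358.62
  Row 3: 126.81
  Row 4: 317.28
  Row 5: 367.98
  Row 6: 410.41
  Row 7: 485.02
Sum = 374.1 + 358.62 + 126.81 + 317.28 + 367.98 + 410.41 + 485.02 = 2440.22

ANSWER: 2440.22


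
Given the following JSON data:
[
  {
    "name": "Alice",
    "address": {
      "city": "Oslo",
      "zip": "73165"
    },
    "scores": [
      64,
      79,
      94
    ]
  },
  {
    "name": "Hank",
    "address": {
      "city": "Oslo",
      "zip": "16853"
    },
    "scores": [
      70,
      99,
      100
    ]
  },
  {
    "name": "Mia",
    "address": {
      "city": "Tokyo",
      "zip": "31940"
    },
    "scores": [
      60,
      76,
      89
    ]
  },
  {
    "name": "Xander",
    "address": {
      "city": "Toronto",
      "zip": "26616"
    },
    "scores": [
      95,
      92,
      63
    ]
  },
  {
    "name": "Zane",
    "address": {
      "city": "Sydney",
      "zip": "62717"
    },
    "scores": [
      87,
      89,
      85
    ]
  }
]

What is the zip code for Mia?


Path: records[2].address.zip
Value: 31940

ANSWER: 31940


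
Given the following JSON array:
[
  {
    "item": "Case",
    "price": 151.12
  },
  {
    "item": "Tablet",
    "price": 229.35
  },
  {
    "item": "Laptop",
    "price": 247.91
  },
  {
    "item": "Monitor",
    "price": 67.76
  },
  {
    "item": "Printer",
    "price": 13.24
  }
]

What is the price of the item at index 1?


Array index 1 -> Tablet
price = 229.35

ANSWER: 229.35


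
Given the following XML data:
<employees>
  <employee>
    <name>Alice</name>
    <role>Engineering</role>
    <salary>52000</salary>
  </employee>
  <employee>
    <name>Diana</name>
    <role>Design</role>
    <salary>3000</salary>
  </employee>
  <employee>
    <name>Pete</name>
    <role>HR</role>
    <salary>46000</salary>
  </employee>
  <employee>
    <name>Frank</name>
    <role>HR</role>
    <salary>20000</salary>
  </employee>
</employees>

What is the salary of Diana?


Searching for <employee> with <name>Diana</name>
Found at position 2
<salary>3000</salary>

ANSWER: 3000


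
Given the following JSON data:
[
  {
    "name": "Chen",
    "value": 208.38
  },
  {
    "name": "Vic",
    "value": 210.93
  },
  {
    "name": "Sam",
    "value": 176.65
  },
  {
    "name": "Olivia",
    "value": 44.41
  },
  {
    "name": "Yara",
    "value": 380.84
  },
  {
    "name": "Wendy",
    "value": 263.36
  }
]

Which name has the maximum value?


Comparing values:
  Chen: 208.38
  Vic: 210.93
  Sam: 176.65
  Olivia: 44.41
  Yara: 380.84
  Wendy: 263.36
Maximum: Yara (380.84)

ANSWER: Yara


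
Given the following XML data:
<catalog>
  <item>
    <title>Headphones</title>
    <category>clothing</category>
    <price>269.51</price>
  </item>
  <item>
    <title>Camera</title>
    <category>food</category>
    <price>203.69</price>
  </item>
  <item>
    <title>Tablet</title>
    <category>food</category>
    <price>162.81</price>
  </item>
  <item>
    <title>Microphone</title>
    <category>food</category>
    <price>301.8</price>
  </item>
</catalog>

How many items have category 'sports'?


Scanning <item> elements for <category>sports</category>:
Count: 0

ANSWER: 0


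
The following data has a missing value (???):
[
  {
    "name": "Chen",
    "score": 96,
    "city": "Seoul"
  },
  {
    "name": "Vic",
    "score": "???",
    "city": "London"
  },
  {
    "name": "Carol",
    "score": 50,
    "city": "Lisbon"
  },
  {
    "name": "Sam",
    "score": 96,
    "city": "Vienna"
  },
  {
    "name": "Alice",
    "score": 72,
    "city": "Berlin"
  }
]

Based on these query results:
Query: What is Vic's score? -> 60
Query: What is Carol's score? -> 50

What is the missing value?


The missing value is Vic's score
From query: Vic's score = 60

ANSWER: 60


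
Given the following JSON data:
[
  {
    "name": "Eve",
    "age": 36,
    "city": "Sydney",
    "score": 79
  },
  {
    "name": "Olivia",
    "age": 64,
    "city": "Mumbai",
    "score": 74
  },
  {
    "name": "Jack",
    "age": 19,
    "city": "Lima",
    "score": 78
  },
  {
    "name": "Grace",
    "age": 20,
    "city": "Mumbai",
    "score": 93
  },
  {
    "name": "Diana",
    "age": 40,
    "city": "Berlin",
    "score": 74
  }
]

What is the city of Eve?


Looking up record where name = Eve
Record index: 0
Field 'city' = Sydney

ANSWER: Sydney


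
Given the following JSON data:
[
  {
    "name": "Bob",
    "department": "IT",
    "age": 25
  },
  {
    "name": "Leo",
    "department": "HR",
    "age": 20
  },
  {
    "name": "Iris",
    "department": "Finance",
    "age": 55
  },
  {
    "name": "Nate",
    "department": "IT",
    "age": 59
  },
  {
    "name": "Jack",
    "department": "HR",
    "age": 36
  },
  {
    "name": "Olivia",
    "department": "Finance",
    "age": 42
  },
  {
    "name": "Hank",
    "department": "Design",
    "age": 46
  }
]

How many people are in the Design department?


Scanning records for department = Design
  Record 6: Hank
Count: 1

ANSWER: 1


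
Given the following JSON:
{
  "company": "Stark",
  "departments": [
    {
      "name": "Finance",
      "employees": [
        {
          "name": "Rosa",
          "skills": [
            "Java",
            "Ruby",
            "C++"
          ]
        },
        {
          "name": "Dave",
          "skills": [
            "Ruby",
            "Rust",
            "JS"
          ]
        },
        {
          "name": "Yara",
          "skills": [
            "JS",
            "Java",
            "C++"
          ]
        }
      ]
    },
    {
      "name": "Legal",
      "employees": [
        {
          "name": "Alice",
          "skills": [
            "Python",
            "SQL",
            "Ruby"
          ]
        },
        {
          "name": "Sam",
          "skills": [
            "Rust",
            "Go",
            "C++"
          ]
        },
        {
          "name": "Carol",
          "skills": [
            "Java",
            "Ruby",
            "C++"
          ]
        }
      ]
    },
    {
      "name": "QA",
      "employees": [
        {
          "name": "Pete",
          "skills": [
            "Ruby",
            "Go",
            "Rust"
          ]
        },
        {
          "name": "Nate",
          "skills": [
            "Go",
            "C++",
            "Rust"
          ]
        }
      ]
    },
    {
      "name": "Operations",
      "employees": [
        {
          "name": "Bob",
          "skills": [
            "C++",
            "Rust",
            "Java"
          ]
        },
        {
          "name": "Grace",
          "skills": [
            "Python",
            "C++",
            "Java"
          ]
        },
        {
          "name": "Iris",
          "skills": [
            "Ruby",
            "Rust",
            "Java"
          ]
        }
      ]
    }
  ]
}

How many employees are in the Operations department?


Path: departments[3].employees
Count: 3

ANSWER: 3


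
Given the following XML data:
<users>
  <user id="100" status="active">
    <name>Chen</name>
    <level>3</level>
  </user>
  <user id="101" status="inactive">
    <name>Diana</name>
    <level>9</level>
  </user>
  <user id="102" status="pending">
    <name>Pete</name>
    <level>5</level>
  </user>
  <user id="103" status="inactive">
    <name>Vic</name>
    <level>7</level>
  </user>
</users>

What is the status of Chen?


Finding user with name = Chen
user id="100" status="active"

ANSWER: active


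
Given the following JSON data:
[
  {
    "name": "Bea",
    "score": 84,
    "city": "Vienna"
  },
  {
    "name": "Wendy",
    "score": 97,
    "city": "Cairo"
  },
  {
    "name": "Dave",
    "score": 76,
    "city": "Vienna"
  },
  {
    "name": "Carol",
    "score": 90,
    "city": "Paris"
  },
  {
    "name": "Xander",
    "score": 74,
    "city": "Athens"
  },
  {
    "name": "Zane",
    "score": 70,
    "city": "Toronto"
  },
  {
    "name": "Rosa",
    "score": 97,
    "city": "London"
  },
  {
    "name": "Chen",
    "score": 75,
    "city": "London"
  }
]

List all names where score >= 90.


Filtering records where score >= 90:
  Bea (score=84) -> no
  Wendy (score=97) -> YES
  Dave (score=76) -> no
  Carol (score=90) -> YES
  Xander (score=74) -> no
  Zane (score=70) -> no
  Rosa (score=97) -> YES
  Chen (score=75) -> no


ANSWER: Wendy, Carol, Rosa


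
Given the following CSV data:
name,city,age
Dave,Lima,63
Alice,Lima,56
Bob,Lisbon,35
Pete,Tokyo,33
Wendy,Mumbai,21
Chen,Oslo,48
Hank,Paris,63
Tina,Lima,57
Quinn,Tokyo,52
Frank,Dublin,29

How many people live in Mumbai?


Scanning city column for 'Mumbai':
  Row 5: Wendy -> MATCH
Total matches: 1

ANSWER: 1


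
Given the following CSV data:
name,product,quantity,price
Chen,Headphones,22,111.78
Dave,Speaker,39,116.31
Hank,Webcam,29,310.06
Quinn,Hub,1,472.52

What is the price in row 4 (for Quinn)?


Row 4: Quinn
Column 'price' = 472.52

ANSWER: 472.52


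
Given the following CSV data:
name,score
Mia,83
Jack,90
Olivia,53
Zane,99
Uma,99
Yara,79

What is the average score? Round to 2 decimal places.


Scores: 83, 90, 53, 99, 99, 79
Sum = 503
Count = 6
Average = 503 / 6 = 83.83

ANSWER: 83.83


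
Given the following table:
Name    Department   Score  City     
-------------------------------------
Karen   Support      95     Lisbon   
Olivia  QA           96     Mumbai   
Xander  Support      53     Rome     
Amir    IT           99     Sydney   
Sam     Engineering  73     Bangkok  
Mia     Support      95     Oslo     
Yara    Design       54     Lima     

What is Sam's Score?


Row 5: Sam
Score = 73

ANSWER: 73


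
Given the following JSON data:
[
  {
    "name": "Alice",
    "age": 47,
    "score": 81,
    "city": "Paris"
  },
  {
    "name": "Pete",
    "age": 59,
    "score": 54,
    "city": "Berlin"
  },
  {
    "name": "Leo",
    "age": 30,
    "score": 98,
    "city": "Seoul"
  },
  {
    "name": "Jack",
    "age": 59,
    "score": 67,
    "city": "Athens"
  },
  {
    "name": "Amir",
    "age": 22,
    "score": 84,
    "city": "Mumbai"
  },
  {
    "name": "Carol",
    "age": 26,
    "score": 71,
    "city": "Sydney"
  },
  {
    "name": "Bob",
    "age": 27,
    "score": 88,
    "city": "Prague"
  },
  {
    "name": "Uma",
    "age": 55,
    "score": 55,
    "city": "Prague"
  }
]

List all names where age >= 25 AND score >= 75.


Checking both conditions:
  Alice (age=47, score=81) -> YES
  Pete (age=59, score=54) -> no
  Leo (age=30, score=98) -> YES
  Jack (age=59, score=67) -> no
  Amir (age=22, score=84) -> no
  Carol (age=26, score=71) -> no
  Bob (age=27, score=88) -> YES
  Uma (age=55, score=55) -> no


ANSWER: Alice, Leo, Bob


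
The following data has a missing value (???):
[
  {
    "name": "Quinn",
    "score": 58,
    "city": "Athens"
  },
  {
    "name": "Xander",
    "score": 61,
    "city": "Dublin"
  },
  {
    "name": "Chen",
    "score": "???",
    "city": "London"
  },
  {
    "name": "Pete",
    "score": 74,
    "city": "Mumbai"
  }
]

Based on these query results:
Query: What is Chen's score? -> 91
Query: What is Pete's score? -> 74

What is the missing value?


The missing value is Chen's score
From query: Chen's score = 91

ANSWER: 91


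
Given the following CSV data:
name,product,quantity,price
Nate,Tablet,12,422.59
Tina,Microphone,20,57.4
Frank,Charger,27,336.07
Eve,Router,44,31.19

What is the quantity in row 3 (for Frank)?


Row 3: Frank
Column 'quantity' = 27

ANSWER: 27


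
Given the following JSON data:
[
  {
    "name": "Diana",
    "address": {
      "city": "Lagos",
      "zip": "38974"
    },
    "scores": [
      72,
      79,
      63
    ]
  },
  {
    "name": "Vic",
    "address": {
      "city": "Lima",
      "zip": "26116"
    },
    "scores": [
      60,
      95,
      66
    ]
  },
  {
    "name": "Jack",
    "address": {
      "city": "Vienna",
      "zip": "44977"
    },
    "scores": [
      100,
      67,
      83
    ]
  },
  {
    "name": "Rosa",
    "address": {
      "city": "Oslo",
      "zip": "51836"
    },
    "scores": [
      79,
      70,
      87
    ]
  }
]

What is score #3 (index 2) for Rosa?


Path: records[3].scores[2]
Value: 87

ANSWER: 87


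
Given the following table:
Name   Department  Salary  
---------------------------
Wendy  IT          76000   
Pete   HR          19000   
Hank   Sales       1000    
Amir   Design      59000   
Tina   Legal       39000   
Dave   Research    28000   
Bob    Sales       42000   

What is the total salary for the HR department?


HR department members:
  Pete: 19000
Total = 19000 = 19000

ANSWER: 19000


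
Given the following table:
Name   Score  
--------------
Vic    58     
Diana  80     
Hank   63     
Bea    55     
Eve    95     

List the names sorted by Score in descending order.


Sorting by Score (descending):
  Eve: 95
  Diana: 80
  Hank: 63
  Vic: 58
  Bea: 55


ANSWER: Eve, Diana, Hank, Vic, Bea


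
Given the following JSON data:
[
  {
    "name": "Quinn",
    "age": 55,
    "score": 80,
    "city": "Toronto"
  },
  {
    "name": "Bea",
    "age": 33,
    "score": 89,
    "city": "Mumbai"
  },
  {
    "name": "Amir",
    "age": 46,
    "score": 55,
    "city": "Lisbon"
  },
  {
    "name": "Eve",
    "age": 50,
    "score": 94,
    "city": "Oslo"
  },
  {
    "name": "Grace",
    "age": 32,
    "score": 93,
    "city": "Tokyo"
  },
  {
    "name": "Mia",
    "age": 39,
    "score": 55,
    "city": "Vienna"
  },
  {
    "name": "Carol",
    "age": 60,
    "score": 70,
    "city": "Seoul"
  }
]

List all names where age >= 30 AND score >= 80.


Checking both conditions:
  Quinn (age=55, score=80) -> YES
  Bea (age=33, score=89) -> YES
  Amir (age=46, score=55) -> no
  Eve (age=50, score=94) -> YES
  Grace (age=32, score=93) -> YES
  Mia (age=39, score=55) -> no
  Carol (age=60, score=70) -> no


ANSWER: Quinn, Bea, Eve, Grace


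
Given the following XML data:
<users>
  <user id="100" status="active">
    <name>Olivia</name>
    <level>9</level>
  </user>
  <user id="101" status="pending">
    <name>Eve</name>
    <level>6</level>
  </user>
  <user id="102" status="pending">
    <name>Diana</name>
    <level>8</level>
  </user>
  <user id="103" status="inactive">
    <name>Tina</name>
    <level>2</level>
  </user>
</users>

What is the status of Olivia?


Finding user with name = Olivia
user id="100" status="active"

ANSWER: active


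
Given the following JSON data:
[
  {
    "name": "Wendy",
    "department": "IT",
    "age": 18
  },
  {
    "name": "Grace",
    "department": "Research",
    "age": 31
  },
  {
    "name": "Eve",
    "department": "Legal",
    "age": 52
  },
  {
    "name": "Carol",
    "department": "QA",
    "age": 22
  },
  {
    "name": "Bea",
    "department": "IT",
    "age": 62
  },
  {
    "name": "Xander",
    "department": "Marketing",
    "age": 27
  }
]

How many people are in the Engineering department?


Scanning records for department = Engineering
  No matches found
Count: 0

ANSWER: 0


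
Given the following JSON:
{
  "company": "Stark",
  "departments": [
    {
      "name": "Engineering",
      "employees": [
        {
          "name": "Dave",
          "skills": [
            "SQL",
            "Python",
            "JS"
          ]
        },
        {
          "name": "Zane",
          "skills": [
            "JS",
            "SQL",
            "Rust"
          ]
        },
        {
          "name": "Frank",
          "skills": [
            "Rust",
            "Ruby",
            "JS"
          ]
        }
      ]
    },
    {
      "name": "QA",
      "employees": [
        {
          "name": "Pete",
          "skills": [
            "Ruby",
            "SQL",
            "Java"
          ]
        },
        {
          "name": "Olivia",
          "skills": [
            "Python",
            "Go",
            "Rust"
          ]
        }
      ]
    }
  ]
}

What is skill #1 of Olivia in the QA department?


Path: departments[1].employees[1].skills[0]
Value: Python

ANSWER: Python


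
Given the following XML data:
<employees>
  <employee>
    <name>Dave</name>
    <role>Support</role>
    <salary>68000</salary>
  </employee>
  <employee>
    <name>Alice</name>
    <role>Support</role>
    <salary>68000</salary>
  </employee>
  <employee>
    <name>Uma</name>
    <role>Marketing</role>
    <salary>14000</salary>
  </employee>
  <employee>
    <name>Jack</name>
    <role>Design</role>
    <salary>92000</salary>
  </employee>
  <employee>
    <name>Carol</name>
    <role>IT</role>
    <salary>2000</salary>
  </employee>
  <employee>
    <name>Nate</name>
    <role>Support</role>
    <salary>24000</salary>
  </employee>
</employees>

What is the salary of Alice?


Searching for <employee> with <name>Alice</name>
Found at position 2
<salary>68000</salary>

ANSWER: 68000


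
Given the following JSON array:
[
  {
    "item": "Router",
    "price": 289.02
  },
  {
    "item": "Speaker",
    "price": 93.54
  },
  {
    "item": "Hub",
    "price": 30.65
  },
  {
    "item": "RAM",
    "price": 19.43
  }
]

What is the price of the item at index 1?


Array index 1 -> Speaker
price = 93.54

ANSWER: 93.54


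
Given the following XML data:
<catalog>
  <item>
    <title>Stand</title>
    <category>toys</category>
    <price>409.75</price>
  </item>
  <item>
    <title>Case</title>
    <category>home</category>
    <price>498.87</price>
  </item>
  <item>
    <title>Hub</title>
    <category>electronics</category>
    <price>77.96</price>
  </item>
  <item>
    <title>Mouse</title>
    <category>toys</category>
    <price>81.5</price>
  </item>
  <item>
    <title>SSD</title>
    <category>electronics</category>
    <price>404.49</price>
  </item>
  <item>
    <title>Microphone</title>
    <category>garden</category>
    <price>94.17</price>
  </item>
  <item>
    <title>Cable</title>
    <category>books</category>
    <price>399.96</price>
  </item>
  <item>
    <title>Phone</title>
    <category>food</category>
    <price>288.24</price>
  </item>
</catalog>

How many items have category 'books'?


Scanning <item> elements for <category>books</category>:
  Item 7: Cable -> MATCH
Count: 1

ANSWER: 1


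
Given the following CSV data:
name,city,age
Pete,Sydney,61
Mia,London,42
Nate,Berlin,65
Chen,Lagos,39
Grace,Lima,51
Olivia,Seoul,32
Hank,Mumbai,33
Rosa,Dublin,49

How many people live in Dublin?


Scanning city column for 'Dublin':
  Row 8: Rosa -> MATCH
Total matches: 1

ANSWER: 1


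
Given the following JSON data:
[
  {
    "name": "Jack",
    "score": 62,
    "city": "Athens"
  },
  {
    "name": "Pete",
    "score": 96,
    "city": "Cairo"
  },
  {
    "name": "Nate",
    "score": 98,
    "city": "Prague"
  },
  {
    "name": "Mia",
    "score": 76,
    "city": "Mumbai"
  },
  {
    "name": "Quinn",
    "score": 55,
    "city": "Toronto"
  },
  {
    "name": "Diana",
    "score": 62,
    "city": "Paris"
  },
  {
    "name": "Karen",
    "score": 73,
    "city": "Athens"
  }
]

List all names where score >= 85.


Filtering records where score >= 85:
  Jack (score=62) -> no
  Pete (score=96) -> YES
  Nate (score=98) -> YES
  Mia (score=76) -> no
  Quinn (score=55) -> no
  Diana (score=62) -> no
  Karen (score=73) -> no


ANSWER: Pete, Nate


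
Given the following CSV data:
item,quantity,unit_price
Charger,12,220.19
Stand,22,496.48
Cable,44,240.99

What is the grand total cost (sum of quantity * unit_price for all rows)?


Computing row totals:
  Charger: 12 * 220.19 = 2642.28
  Stand: 22 * 496.48 = 10922.56
  Cable: 44 * 240.99 = 10603.56
Grand total = 2642.28 + 10922.56 + 10603.56 = 24168.4

ANSWER: 24168.4


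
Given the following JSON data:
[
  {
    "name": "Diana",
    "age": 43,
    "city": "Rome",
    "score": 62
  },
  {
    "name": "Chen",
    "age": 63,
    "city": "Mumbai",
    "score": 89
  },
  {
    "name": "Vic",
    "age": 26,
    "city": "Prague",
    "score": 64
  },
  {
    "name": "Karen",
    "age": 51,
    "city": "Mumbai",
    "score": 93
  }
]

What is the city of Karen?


Looking up record where name = Karen
Record index: 3
Field 'city' = Mumbai

ANSWER: Mumbai


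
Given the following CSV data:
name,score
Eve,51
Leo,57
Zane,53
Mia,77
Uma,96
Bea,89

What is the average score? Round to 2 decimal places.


Scores: 51, 57, 53, 77, 96, 89
Sum = 423
Count = 6
Average = 423 / 6 = 70.50

ANSWER: 70.50


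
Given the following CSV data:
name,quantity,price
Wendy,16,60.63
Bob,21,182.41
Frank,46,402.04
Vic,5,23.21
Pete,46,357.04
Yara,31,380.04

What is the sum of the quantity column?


Values in 'quantity' column:
  Row 1: 16
  Row 2: 21
  Row 3: 46
  Row 4: 5
  Row 5: 46
  Row 6: 31
Sum = 16 + 21 + 46 + 5 + 46 + 31 = 165

ANSWER: 165


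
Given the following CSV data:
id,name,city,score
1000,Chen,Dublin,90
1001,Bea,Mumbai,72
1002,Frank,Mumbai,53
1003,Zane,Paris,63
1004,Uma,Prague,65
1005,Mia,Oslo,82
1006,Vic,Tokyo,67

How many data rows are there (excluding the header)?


Counting rows (excluding header):
Header: id,name,city,score
Data rows: 7

ANSWER: 7


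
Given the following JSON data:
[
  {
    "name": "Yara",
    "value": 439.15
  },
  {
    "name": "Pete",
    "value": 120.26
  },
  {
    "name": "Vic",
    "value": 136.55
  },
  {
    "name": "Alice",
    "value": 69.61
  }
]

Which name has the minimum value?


Comparing values:
  Yara: 439.15
  Pete: 120.26
  Vic: 136.55
  Alice: 69.61
Minimum: Alice (69.61)

ANSWER: Alice


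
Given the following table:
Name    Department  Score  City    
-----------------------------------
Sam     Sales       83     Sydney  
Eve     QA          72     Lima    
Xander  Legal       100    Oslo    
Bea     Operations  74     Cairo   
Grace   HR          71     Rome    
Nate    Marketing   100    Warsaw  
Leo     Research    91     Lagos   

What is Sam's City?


Row 1: Sam
City = Sydney

ANSWER: Sydney


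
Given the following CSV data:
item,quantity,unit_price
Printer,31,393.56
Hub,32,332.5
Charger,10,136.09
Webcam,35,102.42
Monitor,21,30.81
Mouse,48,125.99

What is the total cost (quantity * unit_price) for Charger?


Row: Charger
quantity = 10
unit_price = 136.09
total = 10 * 136.09 = 1360.9

ANSWER: 1360.9
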